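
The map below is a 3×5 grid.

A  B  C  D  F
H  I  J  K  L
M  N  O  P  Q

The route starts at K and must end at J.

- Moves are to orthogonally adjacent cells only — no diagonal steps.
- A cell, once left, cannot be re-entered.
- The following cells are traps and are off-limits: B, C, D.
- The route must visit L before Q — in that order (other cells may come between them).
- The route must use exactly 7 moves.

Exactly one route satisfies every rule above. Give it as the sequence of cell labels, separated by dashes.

The waypoints must appear in the order L, Q, with no cell reused.
Route from K: right to L, down to Q, 3× left (reaching N), up to I, right to J — 7 moves in all.
Check: order respected (L at step 1, Q at step 2); 7 moves as required.

K - L - Q - P - O - N - I - J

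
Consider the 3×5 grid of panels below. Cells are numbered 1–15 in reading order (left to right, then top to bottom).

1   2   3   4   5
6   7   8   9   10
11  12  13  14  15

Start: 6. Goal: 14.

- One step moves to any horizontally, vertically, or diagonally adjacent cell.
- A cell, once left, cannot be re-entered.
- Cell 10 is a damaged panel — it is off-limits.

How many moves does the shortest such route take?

3

With diagonal moves allowed, the Chebyshev distance max(|Δrow|,|Δcol|) from 6 to 14 is 3, so at least 3 moves are needed.
A route of 3 moves achieves this: 6 → 2 → 8 → 14.
Since 3 matches the lower bound, it is optimal.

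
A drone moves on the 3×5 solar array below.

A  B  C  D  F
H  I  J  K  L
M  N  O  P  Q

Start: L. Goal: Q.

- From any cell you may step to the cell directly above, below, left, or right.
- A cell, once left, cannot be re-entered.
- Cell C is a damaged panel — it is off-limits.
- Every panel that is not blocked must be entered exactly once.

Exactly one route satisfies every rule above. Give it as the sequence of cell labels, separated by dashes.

L - F - D - K - J - I - B - A - H - M - N - O - P - Q

Need to visit all 14 open cells exactly once, starting at L and ending at Q.
Cell F has only two open neighbours (L and D), so the path must pass straight through it: one of those is the cell it's entered from and the other is where it exits.
Route from L: up 1 to F, left 1 to D, down 1 to K, left 2 to I, up 1 to B, left 1 to A, down 2 to M, right 4 to Q — 13 moves in all.
Check: all 14 open cells covered.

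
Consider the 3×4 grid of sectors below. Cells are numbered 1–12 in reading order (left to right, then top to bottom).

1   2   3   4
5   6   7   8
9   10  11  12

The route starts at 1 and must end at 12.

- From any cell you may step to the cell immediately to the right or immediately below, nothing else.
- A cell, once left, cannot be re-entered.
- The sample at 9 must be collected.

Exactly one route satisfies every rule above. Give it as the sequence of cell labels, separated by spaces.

1 5 9 10 11 12

Moves only go right or down, so the column and row indices never decrease.
Route from 1: down 2 to 9, right 3 to 12 — 5 moves in all.
Check: all required cells visited.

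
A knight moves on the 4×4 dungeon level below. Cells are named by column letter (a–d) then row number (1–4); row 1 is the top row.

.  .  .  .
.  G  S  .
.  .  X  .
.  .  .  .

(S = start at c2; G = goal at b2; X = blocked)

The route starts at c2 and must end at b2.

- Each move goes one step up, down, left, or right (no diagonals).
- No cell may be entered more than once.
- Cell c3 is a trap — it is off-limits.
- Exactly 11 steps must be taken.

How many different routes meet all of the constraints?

Need simple routes of exactly 11 moves from c2 to b2 (Manhattan distance 1, so 5 moves are spent on a detour and 5 undoing it).
Enumerating: c2 c1 d1 d2 d3 d4 c4 b4 b3 a3 a2 b2 | c2 c1 d1 d2 d3 d4 c4 b4 a4 a3 a2 b2 | c2 c1 d1 d2 d3 d4 c4 b4 a4 a3 b3 b2 | c2 d2 d1 c1 b1 a1 a2 a3 a4 b4 b3 b2 | c2 d2 d3 d4 c4 b4 b3 a3 a2 a1 b1 b2 | c2 d2 d3 d4 c4 b4 a4 a3 a2 a1 b1 b2.
That gives 6 routes.

6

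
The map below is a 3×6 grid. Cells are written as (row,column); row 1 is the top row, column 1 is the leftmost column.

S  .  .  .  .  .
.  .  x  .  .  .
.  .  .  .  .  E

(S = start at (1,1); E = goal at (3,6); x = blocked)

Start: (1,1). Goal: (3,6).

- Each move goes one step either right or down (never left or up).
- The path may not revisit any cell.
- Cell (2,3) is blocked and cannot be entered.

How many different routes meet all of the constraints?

A right/down-only route from (1,1) to (3,6) makes exactly 2 down-moves and 5 right-moves in some order.
With no other constraints that would be C(7,2) = 21 routes.
Subtract routes through each blocked cell (inclusion–exclusion for overlaps): − through (2,3): 12 → 9.
That gives 9 routes.

9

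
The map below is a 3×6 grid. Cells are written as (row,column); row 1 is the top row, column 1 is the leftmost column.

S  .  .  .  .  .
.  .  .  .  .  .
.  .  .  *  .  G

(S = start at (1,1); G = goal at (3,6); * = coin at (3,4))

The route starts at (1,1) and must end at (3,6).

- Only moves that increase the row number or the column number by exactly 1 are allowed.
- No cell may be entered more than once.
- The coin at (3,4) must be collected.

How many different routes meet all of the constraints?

A right/down-only route from (1,1) to (3,6) makes exactly 2 down-moves and 5 right-moves in some order.
With no other constraints that would be C(7,2) = 21 routes.
Split at (3,4) and multiply the segment counts: (1,1)→(3,4): 10; (3,4)→(3,6): 1; product = 10.
That gives 10 routes.

10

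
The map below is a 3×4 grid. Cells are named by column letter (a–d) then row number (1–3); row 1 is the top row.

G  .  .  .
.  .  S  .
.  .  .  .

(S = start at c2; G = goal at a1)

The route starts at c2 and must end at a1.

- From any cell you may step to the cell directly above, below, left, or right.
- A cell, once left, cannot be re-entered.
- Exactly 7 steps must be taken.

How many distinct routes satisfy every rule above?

7

Need simple routes of exactly 7 moves from c2 to a1 (Manhattan distance 3, so 2 moves are spent on a detour and 2 undoing it).
Enumerating: c2 c1 b1 b2 b3 a3 a2 a1 | c2 c3 b3 a3 a2 b2 b1 a1 | c2 c3 d3 d2 d1 c1 b1 a1 | c2 d2 d1 c1 b1 b2 a2 a1 | c2 d2 d3 c3 b3 b2 b1 a1 | c2 d2 d3 c3 b3 b2 a2 a1 | c2 d2 d3 c3 b3 a3 a2 a1.
That gives 7 routes.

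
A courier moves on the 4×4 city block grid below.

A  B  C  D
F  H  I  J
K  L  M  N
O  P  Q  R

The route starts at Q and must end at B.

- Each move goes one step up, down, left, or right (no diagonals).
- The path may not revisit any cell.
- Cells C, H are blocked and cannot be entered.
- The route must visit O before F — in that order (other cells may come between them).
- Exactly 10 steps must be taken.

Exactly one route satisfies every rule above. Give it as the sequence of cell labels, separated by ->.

The waypoints must appear in the order O, F, with no cell reused.
Route from Q: right to R, up to N, 2× left (reaching L), down to P, left to O, 3× up (reaching A), right to B — 10 moves in all.
Check: order respected (O at step 6, F at step 8); 10 moves as required.

Q -> R -> N -> M -> L -> P -> O -> K -> F -> A -> B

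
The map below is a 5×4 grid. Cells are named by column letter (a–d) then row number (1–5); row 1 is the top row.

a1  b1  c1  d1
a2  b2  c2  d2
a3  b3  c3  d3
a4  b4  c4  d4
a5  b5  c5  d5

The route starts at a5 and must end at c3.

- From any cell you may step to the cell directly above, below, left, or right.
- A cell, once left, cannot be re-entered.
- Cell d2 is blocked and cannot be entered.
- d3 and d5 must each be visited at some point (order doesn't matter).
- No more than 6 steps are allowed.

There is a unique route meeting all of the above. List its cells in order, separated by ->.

a5 -> b5 -> c5 -> d5 -> d4 -> d3 -> c3

The 6-move cap with required stops at d3, d5 leaves no slack for detours.
Route from a5: right 3 to d5, up 2 to d3, left 1 to c3 — 6 moves in all.
Check: all required cells visited; 6 ≤ 6 moves.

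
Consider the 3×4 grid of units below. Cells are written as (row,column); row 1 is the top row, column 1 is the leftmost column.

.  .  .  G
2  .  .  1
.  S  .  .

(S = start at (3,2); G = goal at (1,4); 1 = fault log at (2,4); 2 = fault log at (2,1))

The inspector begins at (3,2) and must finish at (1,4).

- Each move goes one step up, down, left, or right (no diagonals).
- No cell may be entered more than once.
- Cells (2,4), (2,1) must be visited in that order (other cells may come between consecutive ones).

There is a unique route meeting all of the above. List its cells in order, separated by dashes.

The waypoints must appear in the order (2,4), (2,1), with no cell reused.
Route from (3,2): 2× right (reaching (3,4)), up to (2,4), 3× left (reaching (2,1)), up to (1,1), 3× right (reaching (1,4)) — 10 moves in all.
Check: order respected (1 at step 3, 2 at step 6).

(3,2) - (3,3) - (3,4) - (2,4) - (2,3) - (2,2) - (2,1) - (1,1) - (1,2) - (1,3) - (1,4)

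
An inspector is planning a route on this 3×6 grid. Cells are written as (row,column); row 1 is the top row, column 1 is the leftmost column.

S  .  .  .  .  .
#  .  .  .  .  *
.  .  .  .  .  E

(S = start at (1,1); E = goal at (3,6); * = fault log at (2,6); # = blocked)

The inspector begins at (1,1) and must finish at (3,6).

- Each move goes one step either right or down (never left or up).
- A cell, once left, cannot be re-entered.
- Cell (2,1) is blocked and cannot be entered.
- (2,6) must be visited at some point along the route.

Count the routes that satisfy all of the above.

5

A right/down-only route from (1,1) to (3,6) makes exactly 2 down-moves and 5 right-moves in some order.
With no other constraints that would be C(7,2) = 21 routes.
Split at (2,6) and multiply the segment counts (each segment already excludes blocked cells): (1,1)→(2,6): 5; (2,6)→(3,6): 1; product = 5.
That gives 5 routes.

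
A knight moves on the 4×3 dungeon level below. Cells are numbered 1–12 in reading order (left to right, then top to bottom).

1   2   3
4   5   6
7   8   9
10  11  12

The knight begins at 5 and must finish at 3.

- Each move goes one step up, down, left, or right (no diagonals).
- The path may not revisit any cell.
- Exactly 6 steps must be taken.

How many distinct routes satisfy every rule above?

3

Need simple routes of exactly 6 moves from 5 to 3 (Manhattan distance 2, so 2 moves are spent on a detour and 2 undoing it).
Enumerating: 5 8 11 12 9 6 3 | 5 8 7 4 1 2 3 | 5 4 7 8 9 6 3.
That gives 3 routes.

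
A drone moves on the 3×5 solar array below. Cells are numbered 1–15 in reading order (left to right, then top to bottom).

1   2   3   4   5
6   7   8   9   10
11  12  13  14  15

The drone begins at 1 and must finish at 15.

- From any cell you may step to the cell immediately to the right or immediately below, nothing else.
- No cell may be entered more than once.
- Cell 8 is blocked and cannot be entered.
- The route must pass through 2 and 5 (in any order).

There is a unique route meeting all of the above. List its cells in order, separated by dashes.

Moves only go right or down, so the column and row indices never decrease.
Route from 1: right 4 to 5, down 2 to 15 — 6 moves in all.
Check: all required cells visited.

1 - 2 - 3 - 4 - 5 - 10 - 15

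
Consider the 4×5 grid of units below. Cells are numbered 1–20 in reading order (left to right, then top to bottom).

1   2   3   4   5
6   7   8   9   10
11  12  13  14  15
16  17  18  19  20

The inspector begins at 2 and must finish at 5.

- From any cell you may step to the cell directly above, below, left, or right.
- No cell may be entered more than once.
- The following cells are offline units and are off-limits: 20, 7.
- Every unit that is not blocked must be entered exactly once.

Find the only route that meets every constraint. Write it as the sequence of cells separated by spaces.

Need to visit all 18 open cells exactly once, starting at 2 and ending at 5.
Cell 6 has only two open neighbours (1 and 11), so the path must pass straight through it: one of those is the cell it's entered from and the other is where it exits.
Route from 2: left to 1, 3× down (reaching 16), right to 17, up to 12, right to 13, down to 18, right to 19, up to 14, right to 15, up to 10, 2× left (reaching 8), up to 3, 2× right (reaching 5) — 17 moves in all.
Check: all 18 open cells covered.

2 1 6 11 16 17 12 13 18 19 14 15 10 9 8 3 4 5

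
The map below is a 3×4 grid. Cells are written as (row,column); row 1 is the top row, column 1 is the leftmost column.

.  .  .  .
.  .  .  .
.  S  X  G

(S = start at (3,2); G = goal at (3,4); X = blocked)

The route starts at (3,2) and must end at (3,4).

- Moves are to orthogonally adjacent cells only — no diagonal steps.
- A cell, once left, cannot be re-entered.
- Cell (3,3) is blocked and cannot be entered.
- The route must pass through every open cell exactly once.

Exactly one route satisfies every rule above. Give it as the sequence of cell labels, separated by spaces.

(3,2) (3,1) (2,1) (1,1) (1,2) (2,2) (2,3) (1,3) (1,4) (2,4) (3,4)

Need to visit all 11 open cells exactly once, starting at (3,2) and ending at (3,4).
Route from (3,2): left to (3,1), 2× up (reaching (1,1)), right to (1,2), down to (2,2), right to (2,3), up to (1,3), right to (1,4), 2× down (reaching (3,4)) — 10 moves in all.
Check: all 11 open cells covered.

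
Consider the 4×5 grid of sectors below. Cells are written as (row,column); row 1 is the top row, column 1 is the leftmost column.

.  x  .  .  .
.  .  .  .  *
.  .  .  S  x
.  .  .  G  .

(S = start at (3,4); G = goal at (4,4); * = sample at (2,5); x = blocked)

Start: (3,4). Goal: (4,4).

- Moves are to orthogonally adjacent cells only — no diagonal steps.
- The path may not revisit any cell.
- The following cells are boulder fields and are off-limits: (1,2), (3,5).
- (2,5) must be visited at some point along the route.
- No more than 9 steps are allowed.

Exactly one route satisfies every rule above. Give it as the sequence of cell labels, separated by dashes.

(3,4) - (2,4) - (2,5) - (1,5) - (1,4) - (1,3) - (2,3) - (3,3) - (4,3) - (4,4)

The budget equals the shortest possible length, so every move has to be on a shortest route through the required cells.
Route from (3,4): up to (2,4), right to (2,5), up to (1,5), 2× left (reaching (1,3)), 3× down (reaching (4,3)), right to (4,4) — 9 moves in all.
Check: all required cells visited; 9 ≤ 9 moves.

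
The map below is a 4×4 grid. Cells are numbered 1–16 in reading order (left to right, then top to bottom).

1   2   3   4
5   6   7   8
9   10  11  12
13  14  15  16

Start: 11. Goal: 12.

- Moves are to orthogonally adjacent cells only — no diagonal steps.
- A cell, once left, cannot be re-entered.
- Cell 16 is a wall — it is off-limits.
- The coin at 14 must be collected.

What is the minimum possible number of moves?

7

Any route passes through 14 somewhere between 11 and 12. Summing Manhattan distances along the two legs (11 → 14 → 12) gives a lower bound of 2 + 3 = 5 moves.
The shortest route satisfying every rule uses 7 moves: 11 → 15 → 14 → 10 → 6 → 7 → 8 → 12.
The bound of 5 isn't tight here; checking systematically, no route of length 5 through 6 satisfies every constraint, so 7 is the minimum.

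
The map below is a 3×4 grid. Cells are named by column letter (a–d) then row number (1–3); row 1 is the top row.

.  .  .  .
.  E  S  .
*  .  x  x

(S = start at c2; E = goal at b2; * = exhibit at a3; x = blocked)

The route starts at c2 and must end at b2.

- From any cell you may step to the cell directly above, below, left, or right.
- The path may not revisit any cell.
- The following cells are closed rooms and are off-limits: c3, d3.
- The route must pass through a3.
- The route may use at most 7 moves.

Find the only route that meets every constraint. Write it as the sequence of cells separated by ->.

Any route must reach a3 and still end at b2 within 7 moves, so the order of the required stops is forced.
Route from c2: up 1 to c1, left 2 to a1, down 2 to a3, right 1 to b3, up 1 to b2 — 7 moves in all.
Check: all required cells visited; 7 ≤ 7 moves.

c2 -> c1 -> b1 -> a1 -> a2 -> a3 -> b3 -> b2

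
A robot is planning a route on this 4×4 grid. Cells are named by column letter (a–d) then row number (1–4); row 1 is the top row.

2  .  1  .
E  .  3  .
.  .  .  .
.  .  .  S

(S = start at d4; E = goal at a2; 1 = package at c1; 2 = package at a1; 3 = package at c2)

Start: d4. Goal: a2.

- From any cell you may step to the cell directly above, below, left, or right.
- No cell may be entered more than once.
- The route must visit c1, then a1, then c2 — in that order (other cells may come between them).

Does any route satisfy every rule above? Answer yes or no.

no

Ignoring the required order, 33 revisit-free routes from d4 to a2 pass through all of c1, a1, and c2; the waypoint orders that occur are c2 → c1 → a1 (26); c1 → c2 → a1 (7) — never c1 → a1 → c2.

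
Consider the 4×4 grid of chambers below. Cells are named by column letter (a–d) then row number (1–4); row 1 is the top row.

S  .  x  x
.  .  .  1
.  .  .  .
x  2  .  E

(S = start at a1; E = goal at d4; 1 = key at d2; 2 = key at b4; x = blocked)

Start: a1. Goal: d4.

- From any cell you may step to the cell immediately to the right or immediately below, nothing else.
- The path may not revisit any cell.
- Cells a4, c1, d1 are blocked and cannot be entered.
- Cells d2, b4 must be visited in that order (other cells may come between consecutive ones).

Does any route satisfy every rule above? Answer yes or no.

b4 lies to the left of d2, so going from d2 to b4 would need a leftward move — but moves only go right/down, so d2 cannot be visited before b4.

no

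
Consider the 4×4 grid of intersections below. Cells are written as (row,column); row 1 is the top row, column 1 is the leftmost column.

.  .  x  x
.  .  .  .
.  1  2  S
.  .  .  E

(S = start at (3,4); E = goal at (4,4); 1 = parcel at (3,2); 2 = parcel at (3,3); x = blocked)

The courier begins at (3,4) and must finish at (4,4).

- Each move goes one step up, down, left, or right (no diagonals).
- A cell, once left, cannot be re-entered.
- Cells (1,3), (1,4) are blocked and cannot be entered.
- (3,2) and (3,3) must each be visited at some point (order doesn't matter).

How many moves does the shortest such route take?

Any route passes through (3,2) and (3,3) in some order between (3,4) and (4,4). Summing Manhattan distances along each leg and taking the cheapest ordering ((3,4) → (3,2) → (3,3) → (4,4)) gives a lower bound of 2 + 1 + 2 = 5 moves.
A route of 5 moves achieves this: (3,4) → (3,3) → (3,2) → (4,2) → (4,3) → (4,4).
Since 5 matches the lower bound, it is optimal.

5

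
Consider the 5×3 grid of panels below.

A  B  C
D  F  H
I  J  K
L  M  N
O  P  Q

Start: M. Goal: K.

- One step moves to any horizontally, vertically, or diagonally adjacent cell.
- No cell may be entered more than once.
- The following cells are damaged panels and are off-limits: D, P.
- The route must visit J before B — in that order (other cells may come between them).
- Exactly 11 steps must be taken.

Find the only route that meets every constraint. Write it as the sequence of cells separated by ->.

The waypoints must appear in the order J, B, with no cell reused.
Route from M: down-right to Q, up to N, up-left to J, down-left to L, up to I, up-right to F, up-left to A, 2× right (reaching C), 2× down (reaching K) — 11 moves in all.
Check: order respected (J at step 3, B at step 8); 11 moves as required.

M -> Q -> N -> J -> L -> I -> F -> A -> B -> C -> H -> K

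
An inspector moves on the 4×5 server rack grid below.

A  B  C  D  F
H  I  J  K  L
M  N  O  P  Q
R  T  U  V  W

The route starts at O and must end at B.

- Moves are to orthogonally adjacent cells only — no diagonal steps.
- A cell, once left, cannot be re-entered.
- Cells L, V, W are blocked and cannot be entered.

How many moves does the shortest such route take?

3

The Manhattan distance from O to B is |3−1| + |3−2| = 3, so at least 3 moves are needed.
A route of 3 moves achieves this: O → J → C → B.
Since 3 matches the lower bound, it is optimal.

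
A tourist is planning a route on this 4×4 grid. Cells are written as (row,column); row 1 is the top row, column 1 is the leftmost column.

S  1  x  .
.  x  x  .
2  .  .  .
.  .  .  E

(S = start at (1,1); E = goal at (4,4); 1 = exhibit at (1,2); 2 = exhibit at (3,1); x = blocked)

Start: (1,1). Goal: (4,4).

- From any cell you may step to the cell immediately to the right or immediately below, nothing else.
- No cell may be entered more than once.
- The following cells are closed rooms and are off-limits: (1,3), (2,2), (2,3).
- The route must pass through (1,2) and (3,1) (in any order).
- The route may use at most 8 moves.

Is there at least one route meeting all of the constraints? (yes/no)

no

(3,1) is below but to the left of (1,2): going (1,2) → (3,1) would need a leftward move and (3,1) → (1,2) an upward move, so no right/down-only route can visit both required cells.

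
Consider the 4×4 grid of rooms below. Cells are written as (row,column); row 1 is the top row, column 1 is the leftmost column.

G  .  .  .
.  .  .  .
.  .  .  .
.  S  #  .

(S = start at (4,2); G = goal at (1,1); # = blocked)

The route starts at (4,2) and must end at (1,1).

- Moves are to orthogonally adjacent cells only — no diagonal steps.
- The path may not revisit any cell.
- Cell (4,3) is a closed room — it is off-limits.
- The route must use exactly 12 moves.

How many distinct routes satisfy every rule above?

11

Need simple routes of exactly 12 moves from (4,2) to (1,1) (Manhattan distance 4, so 4 moves are spent on a detour and 4 undoing it).
Branch systematically from the start, pruning whenever the remaining move budget drops below the Manhattan distance to (1,1) or differs from it in parity. Grouping the completions by first move — via (3,2): 1; via (4,1): 10 — and summing: 1 + 10 = 11.
That gives 11 routes.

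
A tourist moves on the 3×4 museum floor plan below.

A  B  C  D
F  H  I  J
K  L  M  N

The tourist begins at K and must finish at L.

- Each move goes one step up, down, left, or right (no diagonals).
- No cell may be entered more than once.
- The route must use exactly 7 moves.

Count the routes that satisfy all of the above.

Need simple routes of exactly 7 moves from K to L (Manhattan distance 1, so 3 moves are spent on a detour and 3 undoing it).
Enumerating: K F A B H I M L | K F A B C I M L | K F A B C I H L | K F H B C I M L | K F H I J N M L.
That gives 5 routes.

5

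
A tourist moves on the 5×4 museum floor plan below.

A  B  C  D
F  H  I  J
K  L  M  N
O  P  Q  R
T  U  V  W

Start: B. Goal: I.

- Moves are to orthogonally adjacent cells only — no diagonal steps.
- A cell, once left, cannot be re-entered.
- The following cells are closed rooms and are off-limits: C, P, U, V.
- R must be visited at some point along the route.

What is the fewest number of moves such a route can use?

8

Any route passes through R somewhere between B and I. Summing Manhattan distances along the two legs (B → R → I) gives a lower bound of 5 + 3 = 8 moves.
A route of 8 moves achieves this: B → H → L → M → Q → R → N → J → I.
Since 8 matches the lower bound, it is optimal.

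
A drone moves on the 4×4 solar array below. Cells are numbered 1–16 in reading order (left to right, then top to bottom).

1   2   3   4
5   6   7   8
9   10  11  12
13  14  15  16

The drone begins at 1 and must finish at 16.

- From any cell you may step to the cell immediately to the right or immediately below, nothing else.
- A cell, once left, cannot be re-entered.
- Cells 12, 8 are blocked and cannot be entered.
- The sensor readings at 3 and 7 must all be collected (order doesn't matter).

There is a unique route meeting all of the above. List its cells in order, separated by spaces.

1 2 3 7 11 15 16

Moves only go right or down, so the column and row indices never decrease.
Route from 1: 2× right (reaching 3), 3× down (reaching 15), right to 16 — 6 moves in all.
Check: all required cells visited.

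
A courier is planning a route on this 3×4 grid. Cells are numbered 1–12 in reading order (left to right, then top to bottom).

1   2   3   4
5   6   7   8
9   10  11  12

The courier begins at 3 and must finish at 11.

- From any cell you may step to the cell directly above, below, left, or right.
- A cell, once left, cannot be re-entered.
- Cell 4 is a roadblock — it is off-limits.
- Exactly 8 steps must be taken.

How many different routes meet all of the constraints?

3

Need simple routes of exactly 8 moves from 3 to 11 (Manhattan distance 2, so 3 moves are spent on a detour and 3 undoing it).
Enumerating: 3 7 6 2 1 5 9 10 11 | 3 2 1 5 9 10 6 7 11 | 3 2 1 5 6 7 8 12 11.
That gives 3 routes.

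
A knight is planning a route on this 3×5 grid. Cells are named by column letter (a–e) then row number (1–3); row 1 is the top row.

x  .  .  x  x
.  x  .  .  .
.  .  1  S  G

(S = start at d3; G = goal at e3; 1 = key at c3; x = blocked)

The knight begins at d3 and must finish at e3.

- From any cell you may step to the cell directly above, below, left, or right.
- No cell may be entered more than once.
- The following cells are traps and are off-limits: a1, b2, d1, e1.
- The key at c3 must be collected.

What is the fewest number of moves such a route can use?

Any route passes through c3 somewhere between d3 and e3. Summing Manhattan distances along the two legs (d3 → c3 → e3) gives a lower bound of 1 + 2 = 3 moves.
The shortest route satisfying every rule uses 5 moves: d3 → c3 → c2 → d2 → e2 → e3.
The bound of 3 isn't tight here; checking systematically, no route of length 3 through 4 satisfies every constraint, so 5 is the minimum.

5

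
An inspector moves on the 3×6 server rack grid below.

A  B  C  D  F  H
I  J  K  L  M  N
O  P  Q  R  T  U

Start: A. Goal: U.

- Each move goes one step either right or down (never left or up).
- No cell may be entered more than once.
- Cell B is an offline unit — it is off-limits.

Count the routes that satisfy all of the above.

A right/down-only route from A to U makes exactly 2 down-moves and 5 right-moves in some order.
With no other constraints that would be C(7,2) = 21 routes.
Subtract routes through each blocked cell (inclusion–exclusion for overlaps): − through B: 15 → 6.
That gives 6 routes.

6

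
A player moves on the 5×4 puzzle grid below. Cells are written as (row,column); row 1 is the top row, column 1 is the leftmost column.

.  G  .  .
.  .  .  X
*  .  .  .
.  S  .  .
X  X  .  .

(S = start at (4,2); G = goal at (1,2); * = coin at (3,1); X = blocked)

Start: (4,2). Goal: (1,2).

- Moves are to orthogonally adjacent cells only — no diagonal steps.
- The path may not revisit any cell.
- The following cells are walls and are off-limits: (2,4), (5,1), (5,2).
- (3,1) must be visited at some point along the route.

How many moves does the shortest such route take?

5

Any route passes through (3,1) somewhere between (4,2) and (1,2). Summing Manhattan distances along the two legs ((4,2) → (3,1) → (1,2)) gives a lower bound of 2 + 3 = 5 moves.
A route of 5 moves achieves this: (4,2) → (3,2) → (3,1) → (2,1) → (1,1) → (1,2).
Since 5 matches the lower bound, it is optimal.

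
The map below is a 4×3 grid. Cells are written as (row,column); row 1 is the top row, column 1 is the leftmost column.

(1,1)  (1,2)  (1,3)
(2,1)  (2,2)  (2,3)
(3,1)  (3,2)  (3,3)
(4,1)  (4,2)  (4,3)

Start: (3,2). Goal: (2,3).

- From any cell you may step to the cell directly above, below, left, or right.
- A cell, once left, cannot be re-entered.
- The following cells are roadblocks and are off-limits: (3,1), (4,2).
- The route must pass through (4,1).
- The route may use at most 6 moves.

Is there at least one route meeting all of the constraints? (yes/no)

no

The blocked cells wall (4,1) off from (3,2) completely — no sequence of moves reaches it at all, so no route can satisfy the rules.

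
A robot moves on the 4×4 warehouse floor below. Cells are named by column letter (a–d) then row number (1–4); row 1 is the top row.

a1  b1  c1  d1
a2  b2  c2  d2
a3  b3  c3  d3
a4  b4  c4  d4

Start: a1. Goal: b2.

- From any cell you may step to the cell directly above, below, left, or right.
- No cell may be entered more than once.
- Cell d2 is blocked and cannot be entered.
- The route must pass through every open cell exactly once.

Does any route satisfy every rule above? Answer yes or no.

Cell d1 has only one open neighbour but is neither the start nor the goal, so a Hamiltonian route would have to both enter and leave it through the same neighbour — impossible without revisiting.

no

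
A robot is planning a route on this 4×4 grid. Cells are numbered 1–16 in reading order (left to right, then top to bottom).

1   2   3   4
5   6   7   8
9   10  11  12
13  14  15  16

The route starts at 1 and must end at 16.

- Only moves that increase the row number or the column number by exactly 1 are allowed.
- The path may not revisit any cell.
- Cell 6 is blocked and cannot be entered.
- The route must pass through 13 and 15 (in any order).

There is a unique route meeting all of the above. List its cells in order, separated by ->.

1 -> 5 -> 9 -> 13 -> 14 -> 15 -> 16

Moves only go right or down, so the column and row indices never decrease.
Route from 1: 3× down (reaching 13), 3× right (reaching 16) — 6 moves in all.
Check: all required cells visited.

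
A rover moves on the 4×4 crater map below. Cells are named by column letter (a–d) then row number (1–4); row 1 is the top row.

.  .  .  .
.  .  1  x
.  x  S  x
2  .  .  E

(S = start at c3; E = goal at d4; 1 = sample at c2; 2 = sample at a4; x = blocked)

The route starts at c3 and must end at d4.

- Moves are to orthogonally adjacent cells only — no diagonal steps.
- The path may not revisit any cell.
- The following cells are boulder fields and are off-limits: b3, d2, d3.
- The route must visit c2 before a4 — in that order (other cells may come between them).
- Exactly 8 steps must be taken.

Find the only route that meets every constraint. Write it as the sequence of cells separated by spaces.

The waypoints must appear in the order c2, a4, with no cell reused.
Route from c3: up to c2, 2× left (reaching a2), 2× down (reaching a4), 3× right (reaching d4) — 8 moves in all.
Check: order respected (1 at step 1, 2 at step 5); 8 moves as required.

c3 c2 b2 a2 a3 a4 b4 c4 d4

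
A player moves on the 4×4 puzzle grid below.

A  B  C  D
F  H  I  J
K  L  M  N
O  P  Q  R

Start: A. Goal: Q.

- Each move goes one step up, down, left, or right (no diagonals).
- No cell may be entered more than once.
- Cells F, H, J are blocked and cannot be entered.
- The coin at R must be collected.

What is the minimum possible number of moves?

7

Any route passes through R somewhere between A and Q. Summing Manhattan distances along the two legs (A → R → Q) gives a lower bound of 6 + 1 = 7 moves.
A route of 7 moves achieves this: A → B → C → I → M → N → R → Q.
Since 7 matches the lower bound, it is optimal.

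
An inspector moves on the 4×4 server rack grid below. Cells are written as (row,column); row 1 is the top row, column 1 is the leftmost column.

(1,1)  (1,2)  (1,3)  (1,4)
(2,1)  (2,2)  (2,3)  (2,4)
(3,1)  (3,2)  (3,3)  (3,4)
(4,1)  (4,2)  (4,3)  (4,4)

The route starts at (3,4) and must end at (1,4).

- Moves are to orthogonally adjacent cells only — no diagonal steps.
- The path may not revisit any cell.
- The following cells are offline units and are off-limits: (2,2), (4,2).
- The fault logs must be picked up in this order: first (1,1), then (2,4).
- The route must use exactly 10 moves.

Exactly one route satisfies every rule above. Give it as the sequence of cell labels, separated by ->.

(3,4) -> (3,3) -> (3,2) -> (3,1) -> (2,1) -> (1,1) -> (1,2) -> (1,3) -> (2,3) -> (2,4) -> (1,4)

The waypoints must appear in the order (1,1), (2,4), with no cell reused.
Route from (3,4): 3× left (reaching (3,1)), 2× up (reaching (1,1)), 2× right (reaching (1,3)), down to (2,3), right to (2,4), up to (1,4) — 10 moves in all.
Check: order respected ((1,1) at step 5, (2,4) at step 9); 10 moves as required.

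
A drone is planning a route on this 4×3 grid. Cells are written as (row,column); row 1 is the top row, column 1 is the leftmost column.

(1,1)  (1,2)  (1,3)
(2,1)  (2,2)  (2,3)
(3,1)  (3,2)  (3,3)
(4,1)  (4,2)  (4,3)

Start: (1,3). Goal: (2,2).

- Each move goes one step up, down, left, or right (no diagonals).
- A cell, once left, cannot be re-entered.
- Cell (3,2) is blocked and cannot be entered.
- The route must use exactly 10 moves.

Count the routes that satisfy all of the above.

Need simple routes of exactly 10 moves from (1,3) to (2,2) (Manhattan distance 2, so 4 moves are spent on a detour and 4 undoing it).
Enumerating: (1,3) (2,3) (3,3) (4,3) (4,2) (4,1) (3,1) (2,1) (1,1) (1,2) (2,2) | (1,3) (1,2) (1,1) (2,1) (3,1) (4,1) (4,2) (4,3) (3,3) (2,3) (2,2).
That gives 2 routes.

2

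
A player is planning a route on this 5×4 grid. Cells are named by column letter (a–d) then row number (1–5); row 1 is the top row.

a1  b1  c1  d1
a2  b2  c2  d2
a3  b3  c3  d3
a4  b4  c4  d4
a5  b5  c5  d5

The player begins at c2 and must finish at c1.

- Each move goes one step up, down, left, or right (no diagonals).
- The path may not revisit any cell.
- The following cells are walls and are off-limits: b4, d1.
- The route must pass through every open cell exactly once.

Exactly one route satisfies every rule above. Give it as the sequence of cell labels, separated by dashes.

Need to visit all 18 open cells exactly once, starting at c2 and ending at c1.
Cell d2 has only two open neighbours (d3 and c2), so the path must pass straight through it: one of those is the cell it's entered from and the other is where it exits.
Route from c2: right 1 to d2, down 1 to d3, left 1 to c3, down 1 to c4, right 1 to d4, down 1 to d5, left 3 to a5, up 2 to a3, right 1 to b3, up 1 to b2, left 1 to a2, up 1 to a1, right 2 to c1 — 17 moves in all.
Check: all 18 open cells covered.

c2 - d2 - d3 - c3 - c4 - d4 - d5 - c5 - b5 - a5 - a4 - a3 - b3 - b2 - a2 - a1 - b1 - c1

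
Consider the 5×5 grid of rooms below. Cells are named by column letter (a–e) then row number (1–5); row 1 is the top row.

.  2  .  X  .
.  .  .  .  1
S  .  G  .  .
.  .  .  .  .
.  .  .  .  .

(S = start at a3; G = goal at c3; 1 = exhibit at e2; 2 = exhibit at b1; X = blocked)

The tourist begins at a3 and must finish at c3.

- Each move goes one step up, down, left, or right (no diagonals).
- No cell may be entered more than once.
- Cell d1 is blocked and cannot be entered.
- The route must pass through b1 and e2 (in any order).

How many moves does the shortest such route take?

10

Any route passes through b1 and e2 in some order between a3 and c3. Summing Manhattan distances along each leg and taking the cheapest ordering (a3 → b1 → e2 → c3) gives a lower bound of 3 + 4 + 3 = 10 moves.
A route of 10 moves achieves this: a3 → a2 → a1 → b1 → b2 → c2 → d2 → e2 → e3 → d3 → c3.
Since 10 matches the lower bound, it is optimal.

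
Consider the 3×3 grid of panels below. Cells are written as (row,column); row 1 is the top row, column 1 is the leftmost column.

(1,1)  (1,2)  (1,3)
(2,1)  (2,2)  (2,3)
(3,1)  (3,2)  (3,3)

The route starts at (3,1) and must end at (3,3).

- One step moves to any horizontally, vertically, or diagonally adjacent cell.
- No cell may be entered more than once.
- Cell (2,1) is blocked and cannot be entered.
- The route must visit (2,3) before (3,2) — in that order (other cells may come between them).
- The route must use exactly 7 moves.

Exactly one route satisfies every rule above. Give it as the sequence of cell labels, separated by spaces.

The waypoints must appear in the order (2,3), (3,2), with no cell reused.
Route from (3,1): up-right to (2,2), up-left to (1,1), 2× right (reaching (1,3)), down to (2,3), down-left to (3,2), right to (3,3) — 7 moves in all.
Check: order respected ((2,3) at step 5, (3,2) at step 6); 7 moves as required.

(3,1) (2,2) (1,1) (1,2) (1,3) (2,3) (3,2) (3,3)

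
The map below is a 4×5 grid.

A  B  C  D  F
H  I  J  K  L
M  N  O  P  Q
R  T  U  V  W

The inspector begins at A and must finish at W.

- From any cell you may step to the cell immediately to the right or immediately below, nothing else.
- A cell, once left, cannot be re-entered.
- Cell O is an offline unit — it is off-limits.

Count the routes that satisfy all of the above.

A right/down-only route from A to W makes exactly 3 down-moves and 4 right-moves in some order.
With no other constraints that would be C(7,3) = 35 routes.
Subtract routes through each blocked cell (inclusion–exclusion for overlaps): − through O: 18 → 17.
That gives 17 routes.

17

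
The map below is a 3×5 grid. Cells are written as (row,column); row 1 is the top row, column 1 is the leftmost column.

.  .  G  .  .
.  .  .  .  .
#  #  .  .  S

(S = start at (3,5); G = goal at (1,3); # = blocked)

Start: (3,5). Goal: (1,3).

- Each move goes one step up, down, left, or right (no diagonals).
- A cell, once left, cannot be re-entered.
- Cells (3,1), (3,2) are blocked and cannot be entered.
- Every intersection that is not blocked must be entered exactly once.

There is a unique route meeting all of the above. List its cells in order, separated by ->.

(3,5) -> (2,5) -> (1,5) -> (1,4) -> (2,4) -> (3,4) -> (3,3) -> (2,3) -> (2,2) -> (2,1) -> (1,1) -> (1,2) -> (1,3)

Need to visit all 13 open cells exactly once, starting at (3,5) and ending at (1,3).
Cell (1,1) has only two open neighbours ((2,1) and (1,2)), so the path must pass straight through it: one of those is the cell it's entered from and the other is where it exits.
Route from (3,5): up 2 to (1,5), left 1 to (1,4), down 2 to (3,4), left 1 to (3,3), up 1 to (2,3), left 2 to (2,1), up 1 to (1,1), right 2 to (1,3) — 12 moves in all.
Check: all 13 open cells covered.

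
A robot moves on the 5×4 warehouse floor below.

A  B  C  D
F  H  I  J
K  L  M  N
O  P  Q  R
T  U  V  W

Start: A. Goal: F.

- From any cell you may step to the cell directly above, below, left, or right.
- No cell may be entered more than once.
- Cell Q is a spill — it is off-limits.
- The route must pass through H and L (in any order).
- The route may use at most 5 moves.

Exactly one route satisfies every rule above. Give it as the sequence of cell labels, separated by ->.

Any route must reach H and L and still end at F within 5 moves, so the order of the required stops is forced.
Route from A: right 1 to B, down 2 to L, left 1 to K, up 1 to F — 5 moves in all.
Check: all required cells visited; 5 ≤ 5 moves.

A -> B -> H -> L -> K -> F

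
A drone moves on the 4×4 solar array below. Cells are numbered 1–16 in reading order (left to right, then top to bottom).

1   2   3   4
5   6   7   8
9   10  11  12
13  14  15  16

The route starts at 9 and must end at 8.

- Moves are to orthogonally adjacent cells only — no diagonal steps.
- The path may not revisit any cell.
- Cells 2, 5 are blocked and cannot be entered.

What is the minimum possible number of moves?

4

The Manhattan distance from 9 to 8 is |3−2| + |1−4| = 4, so at least 4 moves are needed.
A route of 4 moves achieves this: 9 → 10 → 6 → 7 → 8.
Since 4 matches the lower bound, it is optimal.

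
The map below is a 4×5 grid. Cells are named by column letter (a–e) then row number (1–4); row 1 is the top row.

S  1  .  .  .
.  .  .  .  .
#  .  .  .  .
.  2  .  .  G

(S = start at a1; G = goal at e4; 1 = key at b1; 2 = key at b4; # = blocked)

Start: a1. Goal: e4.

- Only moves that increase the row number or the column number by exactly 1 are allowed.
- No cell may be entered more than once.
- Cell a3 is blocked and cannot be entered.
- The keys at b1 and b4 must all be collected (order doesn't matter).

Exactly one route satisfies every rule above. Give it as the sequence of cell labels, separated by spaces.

a1 b1 b2 b3 b4 c4 d4 e4

Moves only go right or down, so the column and row indices never decrease.
Route from a1: right 1 to b1, down 3 to b4, right 3 to e4 — 7 moves in all.
Check: all required cells visited.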